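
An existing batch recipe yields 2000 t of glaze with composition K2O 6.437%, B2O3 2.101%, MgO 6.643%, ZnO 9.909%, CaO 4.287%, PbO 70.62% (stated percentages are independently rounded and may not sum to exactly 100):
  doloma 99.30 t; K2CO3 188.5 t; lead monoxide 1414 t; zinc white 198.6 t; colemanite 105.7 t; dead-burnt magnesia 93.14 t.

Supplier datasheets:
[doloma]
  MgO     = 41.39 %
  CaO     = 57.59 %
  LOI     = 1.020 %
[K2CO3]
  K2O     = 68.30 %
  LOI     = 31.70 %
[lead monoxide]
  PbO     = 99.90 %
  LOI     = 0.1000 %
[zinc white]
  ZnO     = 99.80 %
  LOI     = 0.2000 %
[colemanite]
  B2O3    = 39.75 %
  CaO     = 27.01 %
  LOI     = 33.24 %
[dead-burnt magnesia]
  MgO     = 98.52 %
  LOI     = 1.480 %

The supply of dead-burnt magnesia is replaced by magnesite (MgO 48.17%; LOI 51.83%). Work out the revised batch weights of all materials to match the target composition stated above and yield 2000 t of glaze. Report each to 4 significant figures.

Mid-chain values appear with 4-significant-digit rounding within the worked lines; all internal work keeps full float precision through every step. A single rounding yields every reported value — derived quantities (six oxide percentages, net glass mass, yield, totals, LOI) are re-derived from the weighed amounts per 2000 t of glass at full precision, precisely as stated by the problem or the answer.
Target masses of each oxide per 2000 t glaze:
  K2O: 6.437% × 2000 = 128.7 t
  B2O3: 2.101% × 2000 = 42.02 t
  MgO: 6.643% × 2000 = 132.9 t
  ZnO: 9.909% × 2000 = 198.2 t
  CaO: 4.287% × 2000 = 85.74 t
  PbO: 70.62% × 2000 = 1412 t
Sums-versus-targets review with the batch weights as given, at the basis given (each sum matches its target mass exact up to rounding of places):
  K2O: 188.5·0.6830 = 128.7 t (target 128.7 t)
  B2O3: 105.7·0.3975 = 42.02 t (target 42.02 t)
  MgO: 99.30·0.4139 + 190.5·0.4817 = 132.9 t (target 132.9 t)
  ZnO: 198.6·0.9980 = 198.2 t (target 198.2 t)
  CaO: 99.30·0.5759 + 105.7·0.2701 = 85.74 t (target 85.74 t)
  PbO: 1414·0.9990 = 1413 t (target 1412 t)
The glass-mass cross-check: whole batch net of LOI = 2000 t (the Σ of target masses is 2000 t; with the basis standing at 2000 t — differing by rounding only).
Whole-batch sum: Σ batch = 2197 t; LOI removed, Σ of batch·LOI: 196.4 t; as yield: glass ÷ batch → 91.06%.

Revised batch per 2000 t glaze:
  doloma: 99.30 t
  K2CO3: 188.5 t
  lead monoxide: 1414 t
  zinc white: 198.6 t
  colemanite: 105.7 t
  magnesite: 190.5 t
Total batch = 2197 t; LOI loss = 196.4 t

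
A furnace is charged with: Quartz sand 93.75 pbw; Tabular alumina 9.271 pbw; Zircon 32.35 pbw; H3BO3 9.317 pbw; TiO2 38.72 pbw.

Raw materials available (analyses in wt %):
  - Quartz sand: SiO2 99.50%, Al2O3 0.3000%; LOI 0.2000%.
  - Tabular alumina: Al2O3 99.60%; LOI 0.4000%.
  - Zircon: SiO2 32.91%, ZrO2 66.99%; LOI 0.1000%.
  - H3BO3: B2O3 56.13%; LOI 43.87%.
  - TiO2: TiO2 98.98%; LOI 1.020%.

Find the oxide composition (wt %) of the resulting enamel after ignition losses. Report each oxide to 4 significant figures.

Glass mass = 178.7 pbw (batch 183.4 − LOI 4.739).
Composition: TiO2 21.45%, SiO2 58.17%, B2O3 2.927%, Al2O3 5.326%, ZrO2 12.13%

All arithmetic carries exact precision at every stage. Working values are shown, with 4-significant-figure rounding, at each printed step — every reported number includes exactly one rounding. The derived quantities, including yield, glass mass, the totals, the five compositions, LOI, are re-derived starting from the weights for 178.7 pbw of glass in full precision as given in either problem or answer.
Mass of each oxide from the mix:
  TiO2: 38.72·0.9898 = 38.33 pbw
  SiO2: 93.75·0.9950 + 32.35·0.3291 = 103.9 pbw
  B2O3: 9.317·0.5613 = 5.230 pbw
  Al2O3: 93.75·0.003000 + 9.271·0.9960 = 9.515 pbw
  ZrO2: 32.35·0.6699 = 21.67 pbw
LOI: 93.75·0.002000 + 9.271·0.004000 + 32.35·0.001000 + 9.317·0.4387 + 38.72·0.01020 = 4.739 pbw
Net of LOI, the glass mass = 183.4 − 4.739 = 178.7 pbw (equal to the oxide-mass sum)
percent by weight: oxide/glass ×100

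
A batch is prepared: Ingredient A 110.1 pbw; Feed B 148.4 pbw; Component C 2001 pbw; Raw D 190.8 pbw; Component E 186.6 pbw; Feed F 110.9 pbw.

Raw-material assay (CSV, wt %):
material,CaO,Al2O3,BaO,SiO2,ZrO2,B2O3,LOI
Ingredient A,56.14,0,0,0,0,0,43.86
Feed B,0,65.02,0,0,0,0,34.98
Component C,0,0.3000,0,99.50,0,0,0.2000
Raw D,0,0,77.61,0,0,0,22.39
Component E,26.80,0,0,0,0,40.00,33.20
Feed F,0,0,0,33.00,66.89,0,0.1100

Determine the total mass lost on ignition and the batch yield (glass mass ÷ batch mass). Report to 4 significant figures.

LOI loss = 209.0 pbw; glass = 2539 pbw; yield = 92.39%

The intermediate values are printed, with 4-significant-figure rounding, between the steps — all internal work carries full float precision through the solve — each reported result is rounded exactly once — all derived quantities are re-derived starting from the weights for 2539 pbw of glass at full float precision (the totals, the six compositions, the yield, ignition loss, net glass mass) as they appear in the problem or the answer.
Material-by-material LOI:
  Ingredient A: 110.1 × 0.4386 = 48.29 pbw
  Feed B: 148.4 × 0.3498 = 51.91 pbw
  Component C: 2001 × 0.002000 = 4.002 pbw
  Raw D: 190.8 × 0.2239 = 42.72 pbw
  Component E: 186.6 × 0.3320 = 61.95 pbw
  Feed F: 110.9 × 0.001100 = 0.1220 pbw
Total LOI = 209.0 pbw
Glass = batch − LOI = 2748 − 209.0 = 2539 pbw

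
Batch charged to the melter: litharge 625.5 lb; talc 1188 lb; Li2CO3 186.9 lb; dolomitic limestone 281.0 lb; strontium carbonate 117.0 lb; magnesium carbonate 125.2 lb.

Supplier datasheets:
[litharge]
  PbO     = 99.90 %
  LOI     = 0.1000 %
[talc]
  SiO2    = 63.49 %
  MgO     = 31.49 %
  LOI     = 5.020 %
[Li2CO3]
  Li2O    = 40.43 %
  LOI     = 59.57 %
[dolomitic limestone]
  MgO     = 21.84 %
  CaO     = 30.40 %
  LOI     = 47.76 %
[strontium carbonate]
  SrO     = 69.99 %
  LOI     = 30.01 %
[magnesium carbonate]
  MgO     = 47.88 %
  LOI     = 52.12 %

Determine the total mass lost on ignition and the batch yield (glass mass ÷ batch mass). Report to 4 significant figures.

The intermediate values are shown with 4-significant-digit rounding within the worked lines; all arithmetic keeps exact precision in every operation; exactly one rounding lands on every reported figure. All derived quantities are rebuilt at exact precision (the yield, the six compositions, the totals, ignition loss, glass mass) from the batch weights on 2117 lb of glass, precisely as stated by either problem or answer.
Per-material ignition loss:
  litharge: 625.5 × 0.001000 = 0.6255 lb
  talc: 1188 × 0.05020 = 59.64 lb
  Li2CO3: 186.9 × 0.5957 = 111.3 lb
  dolomitic limestone: 281.0 × 0.4776 = 134.2 lb
  strontium carbonate: 117.0 × 0.3001 = 35.11 lb
  magnesium carbonate: 125.2 × 0.5212 = 65.25 lb
Total LOI = 406.2 lb
Glass = batch − LOI = 2524 − 406.2 = 2117 lb

LOI loss = 406.2 lb; glass = 2117 lb; yield = 83.91%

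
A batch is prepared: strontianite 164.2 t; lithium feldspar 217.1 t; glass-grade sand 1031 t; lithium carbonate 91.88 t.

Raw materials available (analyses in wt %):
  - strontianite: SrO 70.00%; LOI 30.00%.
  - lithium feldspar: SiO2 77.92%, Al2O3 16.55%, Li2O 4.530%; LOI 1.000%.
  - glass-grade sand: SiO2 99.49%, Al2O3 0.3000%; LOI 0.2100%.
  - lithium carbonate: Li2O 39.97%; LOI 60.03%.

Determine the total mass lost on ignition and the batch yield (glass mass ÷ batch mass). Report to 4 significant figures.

Values along the way appear, rounded to 4 significant figures, at each printed step. Full precision is maintained end to end. Every reported figure is rounded exactly once; the derived quantities are carried at exact precision (net glass mass, the yield, totals, ignition loss, four oxide percentages) starting from the weights on 1395 t of glass exactly as printed in question or answer.
Ignition loss by material:
  strontianite: 164.2 × 0.3000 = 49.26 t
  lithium feldspar: 217.1 × 0.01000 = 2.171 t
  glass-grade sand: 1031 × 0.002100 = 2.165 t
  lithium carbonate: 91.88 × 0.6003 = 55.16 t
Total LOI = 108.8 t
Glass = batch − LOI = 1504 − 108.8 = 1395 t

LOI loss = 108.8 t; glass = 1395 t; yield = 92.77%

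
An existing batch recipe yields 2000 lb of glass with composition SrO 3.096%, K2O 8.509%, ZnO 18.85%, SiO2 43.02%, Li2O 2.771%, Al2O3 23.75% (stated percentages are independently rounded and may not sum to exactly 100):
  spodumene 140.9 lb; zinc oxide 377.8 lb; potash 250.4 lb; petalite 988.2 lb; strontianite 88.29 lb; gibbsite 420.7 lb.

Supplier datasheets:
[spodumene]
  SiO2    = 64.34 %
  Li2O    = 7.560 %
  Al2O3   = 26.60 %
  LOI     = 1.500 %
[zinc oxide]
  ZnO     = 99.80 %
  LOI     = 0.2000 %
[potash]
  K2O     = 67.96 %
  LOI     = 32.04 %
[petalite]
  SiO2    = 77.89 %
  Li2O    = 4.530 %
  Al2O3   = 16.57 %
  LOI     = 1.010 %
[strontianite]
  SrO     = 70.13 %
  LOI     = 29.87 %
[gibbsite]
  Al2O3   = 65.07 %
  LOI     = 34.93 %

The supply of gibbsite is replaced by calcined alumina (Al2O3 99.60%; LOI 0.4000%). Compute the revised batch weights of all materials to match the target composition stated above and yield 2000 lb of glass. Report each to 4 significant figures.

Revised batch per 2000 lb glass:
  spodumene: 140.9 lb
  zinc oxide: 377.8 lb
  potash: 250.4 lb
  petalite: 988.2 lb
  strontianite: 88.29 lb
  calcined alumina: 274.9 lb
Total batch = 2120 lb; LOI loss = 120.5 lb

Intermediates are shown rounded to four significant digits when written out. Each numeric step holds exact precision through every step; every reported result takes just one rounding — all derived quantities (the totals, glass mass, the yield, the six compositions, ignition loss) are recomputed starting from the weights for 2000 lb of glass at full precision, as given in either problem or answer.
Oxide mass targets, per 2000 lb glass:
  SrO: 3.096% × 2000 = 61.92 lb
  K2O: 8.509% × 2000 = 170.2 lb
  ZnO: 18.85% × 2000 = 377.0 lb
  SiO2: 43.02% × 2000 = 860.4 lb
  Li2O: 2.771% × 2000 = 55.42 lb
  Al2O3: 23.75% × 2000 = 475.0 lb
Balance tally, oxide-wise, given the weights on record, at the basis given (each sum matches its target mass net of answer rounding effects):
  SrO: 88.29·0.7013 = 61.92 lb (target 61.92 lb)
  K2O: 250.4·0.6796 = 170.2 lb (target 170.2 lb)
  ZnO: 377.8·0.9980 = 377.0 lb (target 377.0 lb)
  SiO2: 140.9·0.6434 + 988.2·0.7789 = 860.4 lb (target 860.4 lb)
  Li2O: 140.9·0.07560 + 988.2·0.04530 = 55.42 lb (target 55.42 lb)
  Al2O3: 140.9·0.2660 + 988.2·0.1657 + 274.9·0.9960 = 475.0 lb (target 475.0 lb)
Consistency of the glass mass: Σ batch − LOI loss = 2000 lb (the Σ of target masses is 2000 lb; basis as stated: 2000 lb — gaps are rounding artifacts).
Batch total: Σ batch = 2120 lb; the LOI term Σ batch·LOI equals 120.5 lb; yield: glass divided by total = 94.31%.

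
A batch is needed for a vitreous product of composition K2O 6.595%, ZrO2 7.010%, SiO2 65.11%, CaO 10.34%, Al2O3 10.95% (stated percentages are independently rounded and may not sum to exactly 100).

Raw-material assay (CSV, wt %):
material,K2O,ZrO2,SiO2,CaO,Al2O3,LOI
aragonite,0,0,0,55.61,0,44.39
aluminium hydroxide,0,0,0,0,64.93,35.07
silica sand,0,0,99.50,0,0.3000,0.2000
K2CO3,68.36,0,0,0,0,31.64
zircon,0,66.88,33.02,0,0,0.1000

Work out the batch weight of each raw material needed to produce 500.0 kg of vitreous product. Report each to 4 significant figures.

The whole derivation holds full precision throughout — intermediates are displayed with 4-significant-digit rounding as written — every reported figure takes a single rounding; all derived quantities, including glass mass, ignition loss, totals, five oxide percentages, yield, are computed from the weighed amounts for 500.0 kg of glass in exact precision, as given in question or answer.
Oxide-by-oxide targets in 500.0 kg vitreous product:
  K2O: 6.595% × 500.0 = 32.98 kg
  ZrO2: 7.010% × 500.0 = 35.05 kg
  SiO2: 65.11% × 500.0 = 325.6 kg
  CaO: 10.34% × 500.0 = 51.70 kg
  Al2O3: 10.95% × 500.0 = 54.75 kg
Balance tally, oxide-wise, using the reported weights, for the quoted basis mass (delivered sums recover each target modulo rounding of the values):
  K2O: 48.24·0.6836 = 32.98 kg (target 32.98 kg)
  ZrO2: 52.41·0.6688 = 35.05 kg (target 35.05 kg)
  SiO2: 309.8·0.9950 + 52.41·0.3302 = 325.6 kg (target 325.6 kg)
  CaO: 92.97·0.5561 = 51.70 kg (target 51.70 kg)
  Al2O3: 82.89·0.6493 + 309.8·0.003000 = 54.75 kg (target 54.75 kg)
The glass-mass cross-check: total batch − LOI = 500.0 kg (the targets, summed, come to 500.0 kg; the stated basis being 500.0 kg — rounding explains the deltas).
Whole-batch sum: Σ batch = 586.3 kg; loss to ignition Σ batch·LOI = 86.27 kg; as yield: glass ÷ batch → 85.29%.

Batch per 500.0 kg vitreous product:
  aragonite: 92.97 kg
  aluminium hydroxide: 82.89 kg
  silica sand: 309.8 kg
  K2CO3: 48.24 kg
  zircon: 52.41 kg
Total batch = 586.3 kg; LOI loss = 86.27 kg; yield = 85.29%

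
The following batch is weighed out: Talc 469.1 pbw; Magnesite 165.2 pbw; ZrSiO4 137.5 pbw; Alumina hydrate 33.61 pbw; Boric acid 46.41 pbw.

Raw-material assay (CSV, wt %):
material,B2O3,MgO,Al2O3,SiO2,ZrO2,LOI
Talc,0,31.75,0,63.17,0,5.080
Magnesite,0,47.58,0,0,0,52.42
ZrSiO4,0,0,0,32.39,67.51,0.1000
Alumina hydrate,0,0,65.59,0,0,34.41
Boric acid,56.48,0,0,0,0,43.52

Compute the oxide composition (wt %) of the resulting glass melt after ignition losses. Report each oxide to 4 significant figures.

Mid-chain values are printed, rounded to four significant digits, in the printout; all arithmetic holds full precision at all times. A single rounding finalizes every reported figure; all derived quantities, including the five compositions, LOI, the yield, net glass mass, totals, are rebuilt using the weight values per 709.5 pbw of glass in exact precision, exactly as printed in question or answer.
Per-oxide mass from batch:
  B2O3: 46.41·0.5648 = 26.21 pbw
  MgO: 469.1·0.3175 + 165.2·0.4758 = 227.5 pbw
  Al2O3: 33.61·0.6559 = 22.04 pbw
  SiO2: 469.1·0.6317 + 137.5·0.3239 = 340.9 pbw
  ZrO2: 137.5·0.6751 = 92.83 pbw
LOI: 469.1·0.05080 + 165.2·0.5242 + 137.5·0.001000 + 33.61·0.3441 + 46.41·0.4352 = 142.3 pbw
The glass mass, total less LOI, = 851.8 − 142.3 = 709.5 pbw (= Σ oxide masses)
wt % = oxide mass / glass mass × 100

Glass mass = 709.5 pbw (batch 851.8 − LOI 142.3).
Composition: B2O3 3.695%, MgO 32.07%, Al2O3 3.107%, SiO2 48.04%, ZrO2 13.08%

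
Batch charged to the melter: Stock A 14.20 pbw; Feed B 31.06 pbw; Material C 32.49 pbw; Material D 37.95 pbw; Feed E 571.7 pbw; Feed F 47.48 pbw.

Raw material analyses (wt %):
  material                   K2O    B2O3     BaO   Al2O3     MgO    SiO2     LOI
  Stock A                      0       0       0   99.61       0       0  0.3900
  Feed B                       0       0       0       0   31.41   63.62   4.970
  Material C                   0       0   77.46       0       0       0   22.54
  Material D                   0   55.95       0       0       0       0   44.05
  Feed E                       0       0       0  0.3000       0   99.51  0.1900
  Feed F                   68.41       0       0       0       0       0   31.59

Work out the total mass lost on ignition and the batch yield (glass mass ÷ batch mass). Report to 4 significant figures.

LOI loss = 41.72 pbw; glass = 693.2 pbw; yield = 94.32%

All arithmetic holds exact precision at all times. The intermediate values are printed, rounded to four significant digits, on the page; exactly one rounding lands on every reported result — derived quantities (the yield, LOI, the totals, net glass mass, six oxide percentages) are re-derived from the weighed amounts on 693.2 pbw of glass at full float precision, as written in problem or answer.
Material-by-material LOI:
  Stock A: 14.20 × 0.003900 = 0.05538 pbw
  Feed B: 31.06 × 0.04970 = 1.544 pbw
  Material C: 32.49 × 0.2254 = 7.323 pbw
  Material D: 37.95 × 0.4405 = 16.72 pbw
  Feed E: 571.7 × 0.001900 = 1.086 pbw
  Feed F: 47.48 × 0.3159 = 15.00 pbw
Total LOI = 41.72 pbw
Glass = batch − LOI = 734.9 − 41.72 = 693.2 pbw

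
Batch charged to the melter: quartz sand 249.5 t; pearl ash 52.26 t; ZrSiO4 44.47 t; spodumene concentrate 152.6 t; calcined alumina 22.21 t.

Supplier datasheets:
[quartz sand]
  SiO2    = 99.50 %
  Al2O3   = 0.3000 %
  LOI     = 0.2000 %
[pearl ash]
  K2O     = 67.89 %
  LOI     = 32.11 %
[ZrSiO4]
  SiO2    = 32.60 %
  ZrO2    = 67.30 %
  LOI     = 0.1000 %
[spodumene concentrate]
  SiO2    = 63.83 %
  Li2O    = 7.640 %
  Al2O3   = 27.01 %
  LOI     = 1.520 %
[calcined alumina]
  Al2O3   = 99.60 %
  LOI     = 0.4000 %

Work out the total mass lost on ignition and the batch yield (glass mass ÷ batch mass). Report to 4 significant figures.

LOI loss = 19.73 t; glass = 501.3 t; yield = 96.21%

All arithmetic maintains full float precision from start to finish; in-progress results are shown rounded to 4 significant figures within the worked lines. Each reported number sees exactly one rounding. Derived quantities are re-derived starting from the weights per 501.3 t of glass at full float precision (totals, five oxide percentages, net glass mass, yield, ignition loss) as written in question or answer.
Per-material ignition loss:
  quartz sand: 249.5 × 0.002000 = 0.4990 t
  pearl ash: 52.26 × 0.3211 = 16.78 t
  ZrSiO4: 44.47 × 0.001000 = 0.04447 t
  spodumene concentrate: 152.6 × 0.01520 = 2.320 t
  calcined alumina: 22.21 × 0.004000 = 0.08884 t
Total LOI = 19.73 t
Glass = batch − LOI = 521.0 − 19.73 = 501.3 t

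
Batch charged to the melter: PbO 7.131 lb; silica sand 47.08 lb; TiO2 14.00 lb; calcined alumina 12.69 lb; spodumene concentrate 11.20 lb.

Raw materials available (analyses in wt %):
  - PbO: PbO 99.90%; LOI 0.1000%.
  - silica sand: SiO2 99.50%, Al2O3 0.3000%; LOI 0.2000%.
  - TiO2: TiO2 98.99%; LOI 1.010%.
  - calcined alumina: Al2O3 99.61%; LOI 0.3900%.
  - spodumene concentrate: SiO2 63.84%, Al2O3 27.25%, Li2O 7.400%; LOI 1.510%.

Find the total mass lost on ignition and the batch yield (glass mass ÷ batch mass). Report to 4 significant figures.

LOI loss = 0.4613 lb; glass = 91.64 lb; yield = 99.50%

All arithmetic holds full precision in every operation. The intermediate values appear rounded to 4 significant digits in the working; each reported value takes just one rounding; all derived quantities are carried at full float precision (the yield, totals, net glass mass, ignition loss, the five compositions) from the weighed amounts per 91.64 lb of glass as quoted within problem or answer.
LOI of each material in turn:
  PbO: 7.131 × 0.001000 = 0.007131 lb
  silica sand: 47.08 × 0.002000 = 0.09416 lb
  TiO2: 14.00 × 0.01010 = 0.1414 lb
  calcined alumina: 12.69 × 0.003900 = 0.04949 lb
  spodumene concentrate: 11.20 × 0.01510 = 0.1691 lb
Total LOI = 0.4613 lb
Glass = batch − LOI = 92.10 − 0.4613 = 91.64 lb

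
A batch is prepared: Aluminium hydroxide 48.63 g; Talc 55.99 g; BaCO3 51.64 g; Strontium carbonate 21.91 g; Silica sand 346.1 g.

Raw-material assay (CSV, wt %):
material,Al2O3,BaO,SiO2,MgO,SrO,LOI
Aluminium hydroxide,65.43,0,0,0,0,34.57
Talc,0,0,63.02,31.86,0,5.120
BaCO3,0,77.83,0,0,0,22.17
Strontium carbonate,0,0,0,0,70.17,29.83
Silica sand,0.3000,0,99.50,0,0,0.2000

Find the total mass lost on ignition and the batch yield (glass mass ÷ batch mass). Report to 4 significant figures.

Each numeric step maintains full float precision at every stage; working values appear rounded to 4 significant figures at each printed step — every reported number is rounded a single time. All derived quantities (the yield, the five compositions, ignition loss, the totals, net glass mass) are recomputed at full precision using the weight values on 485.9 g of glass, as set out in either problem or answer.
Each material's LOI contribution:
  Aluminium hydroxide: 48.63 × 0.3457 = 16.81 g
  Talc: 55.99 × 0.05120 = 2.867 g
  BaCO3: 51.64 × 0.2217 = 11.45 g
  Strontium carbonate: 21.91 × 0.2983 = 6.536 g
  Silica sand: 346.1 × 0.002000 = 0.6922 g
Total LOI = 38.35 g
Glass = batch − LOI = 524.3 − 38.35 = 485.9 g

LOI loss = 38.35 g; glass = 485.9 g; yield = 92.68%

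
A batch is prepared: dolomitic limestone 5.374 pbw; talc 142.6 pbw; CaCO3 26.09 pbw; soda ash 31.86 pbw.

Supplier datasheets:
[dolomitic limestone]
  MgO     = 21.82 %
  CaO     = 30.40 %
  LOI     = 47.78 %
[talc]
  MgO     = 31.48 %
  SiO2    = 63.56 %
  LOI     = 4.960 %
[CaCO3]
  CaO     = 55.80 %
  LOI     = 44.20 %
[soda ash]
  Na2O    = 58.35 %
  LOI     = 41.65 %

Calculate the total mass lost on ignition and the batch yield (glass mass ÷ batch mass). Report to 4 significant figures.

Intermediates are shown with 4-significant-digit rounding alongside each step; the whole derivation maintains exact precision from start to finish. A single rounding produces each reported number. All derived quantities (the four compositions, the totals, LOI, yield, glass mass) are recomputed at exact precision using the weight values at 171.5 pbw of glass as given in question or answer.
Material-by-material LOI:
  dolomitic limestone: 5.374 × 0.4778 = 2.568 pbw
  talc: 142.6 × 0.04960 = 7.073 pbw
  CaCO3: 26.09 × 0.4420 = 11.53 pbw
  soda ash: 31.86 × 0.4165 = 13.27 pbw
Total LOI = 34.44 pbw
Glass = batch − LOI = 205.9 − 34.44 = 171.5 pbw

LOI loss = 34.44 pbw; glass = 171.5 pbw; yield = 83.27%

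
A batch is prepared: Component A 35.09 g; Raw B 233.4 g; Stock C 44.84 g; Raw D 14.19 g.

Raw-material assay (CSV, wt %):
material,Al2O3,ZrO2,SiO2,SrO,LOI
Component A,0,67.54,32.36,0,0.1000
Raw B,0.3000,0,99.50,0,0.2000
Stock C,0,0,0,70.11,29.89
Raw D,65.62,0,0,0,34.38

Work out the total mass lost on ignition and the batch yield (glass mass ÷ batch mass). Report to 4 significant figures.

Values along the way appear rounded off to 4 significant digits in the working — each numeric step holds full float precision throughout — each reported number includes exactly one rounding. Derived quantities are rebuilt at full float precision (the yield, the totals, LOI, glass mass, the four compositions) from the batch weights on 308.7 g of glass as they appear in either problem or answer.
LOI of each material in turn:
  Component A: 35.09 × 0.001000 = 0.03509 g
  Raw B: 233.4 × 0.002000 = 0.4668 g
  Stock C: 44.84 × 0.2989 = 13.40 g
  Raw D: 14.19 × 0.3438 = 4.879 g
Total LOI = 18.78 g
Glass = batch − LOI = 327.5 − 18.78 = 308.7 g

LOI loss = 18.78 g; glass = 308.7 g; yield = 94.27%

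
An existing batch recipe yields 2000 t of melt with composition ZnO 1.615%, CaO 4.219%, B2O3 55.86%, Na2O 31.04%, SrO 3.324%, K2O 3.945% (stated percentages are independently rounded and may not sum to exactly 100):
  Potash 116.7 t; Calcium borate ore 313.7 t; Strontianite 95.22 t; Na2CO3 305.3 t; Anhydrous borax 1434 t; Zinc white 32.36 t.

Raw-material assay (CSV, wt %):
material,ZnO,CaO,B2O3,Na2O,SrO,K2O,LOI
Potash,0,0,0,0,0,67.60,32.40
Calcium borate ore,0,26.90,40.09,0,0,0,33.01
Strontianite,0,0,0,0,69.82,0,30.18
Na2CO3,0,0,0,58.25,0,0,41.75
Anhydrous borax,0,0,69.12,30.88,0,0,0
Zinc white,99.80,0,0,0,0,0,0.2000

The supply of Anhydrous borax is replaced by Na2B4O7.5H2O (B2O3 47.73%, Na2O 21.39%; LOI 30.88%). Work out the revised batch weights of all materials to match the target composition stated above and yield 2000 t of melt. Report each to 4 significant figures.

Every computation maintains exact precision throughout — mid-chain values appear rounded to 4 significant figures alongside each step. Exactly one rounding lands on each reported value — the derived quantities (ignition loss, the yield, net glass mass, the six compositions, the totals) are carried in exact precision using the weight values at 2000 t of glass, as set out in either problem or answer.
Target oxide masses per 2000 t melt:
  ZnO: 1.615% × 2000 = 32.30 t
  CaO: 4.219% × 2000 = 84.38 t
  B2O3: 55.86% × 2000 = 1117 t
  Na2O: 31.04% × 2000 = 620.8 t
  SrO: 3.324% × 2000 = 66.48 t
  K2O: 3.945% × 2000 = 78.90 t
Sums-versus-targets review applying the batch weights above, on the stated basis (target by target, the sums agree once rounding is allowed for):
  ZnO: 32.36·0.9980 = 32.30 t (target 32.30 t)
  CaO: 313.7·0.2690 = 84.39 t (target 84.38 t)
  B2O3: 313.7·0.4009 + 2077·0.4773 = 1117 t (target 1117 t)
  Na2O: 303.0·0.5825 + 2077·0.2139 = 620.8 t (target 620.8 t)
  SrO: 95.22·0.6982 = 66.48 t (target 66.48 t)
  K2O: 116.7·0.6760 = 78.89 t (target 78.90 t)
Glass-mass closure: total charge less LOI = 2000 t (oxide target masses add up to 2000 t; versus the stated basis of 2000 t — any gap is answer rounding).
Adding the batch up: Σ batch = 2938 t; the LOI term Σ batch·LOI equals 938.0 t; as yield: glass ÷ batch → 68.07%.

Revised batch per 2000 t melt:
  Potash: 116.7 t
  Calcium borate ore: 313.7 t
  Strontianite: 95.22 t
  Na2CO3: 303.0 t
  Na2B4O7.5H2O: 2077 t
  Zinc white: 32.36 t
Total batch = 2938 t; LOI loss = 938.0 t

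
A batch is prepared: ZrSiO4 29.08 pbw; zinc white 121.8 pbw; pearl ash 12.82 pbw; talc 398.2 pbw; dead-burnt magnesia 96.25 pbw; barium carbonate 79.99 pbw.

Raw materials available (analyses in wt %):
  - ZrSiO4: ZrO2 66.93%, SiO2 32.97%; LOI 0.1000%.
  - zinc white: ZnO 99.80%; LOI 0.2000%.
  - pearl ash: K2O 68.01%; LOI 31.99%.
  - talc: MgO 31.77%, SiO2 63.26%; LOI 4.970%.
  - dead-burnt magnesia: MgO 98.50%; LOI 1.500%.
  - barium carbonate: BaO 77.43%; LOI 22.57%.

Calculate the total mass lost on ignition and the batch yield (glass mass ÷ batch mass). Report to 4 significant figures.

The intermediate values are displayed rounded to 4 significant figures alongside each step; full float precision is carried in every operation — each reported value includes exactly one rounding — the derived quantities (yield, ignition loss, six oxide percentages, glass mass, the totals) are recomputed from the batch weights at 694.5 pbw of glass at exact precision exactly as shown in question or answer.
Each material's LOI contribution:
  ZrSiO4: 29.08 × 0.001000 = 0.02908 pbw
  zinc white: 121.8 × 0.002000 = 0.2436 pbw
  pearl ash: 12.82 × 0.3199 = 4.101 pbw
  talc: 398.2 × 0.04970 = 19.79 pbw
  dead-burnt magnesia: 96.25 × 0.01500 = 1.444 pbw
  barium carbonate: 79.99 × 0.2257 = 18.05 pbw
Total LOI = 43.66 pbw
Glass = batch − LOI = 738.1 − 43.66 = 694.5 pbw

LOI loss = 43.66 pbw; glass = 694.5 pbw; yield = 94.08%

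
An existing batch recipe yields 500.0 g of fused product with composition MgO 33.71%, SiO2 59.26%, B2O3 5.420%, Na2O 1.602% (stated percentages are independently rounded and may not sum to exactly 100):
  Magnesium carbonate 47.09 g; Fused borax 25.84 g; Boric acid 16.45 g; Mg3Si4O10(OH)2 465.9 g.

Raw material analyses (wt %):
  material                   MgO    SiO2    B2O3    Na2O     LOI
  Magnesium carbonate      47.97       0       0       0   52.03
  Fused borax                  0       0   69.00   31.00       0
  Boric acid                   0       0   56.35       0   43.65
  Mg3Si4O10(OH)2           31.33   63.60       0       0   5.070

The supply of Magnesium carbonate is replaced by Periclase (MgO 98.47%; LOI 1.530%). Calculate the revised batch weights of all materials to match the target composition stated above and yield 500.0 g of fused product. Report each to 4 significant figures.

The intermediate values are displayed, rounded to 4 significant figures, in the working — the working math keeps exact precision through every step — every reported result includes exactly one rounding — the derived quantities (yield, four oxide percentages, glass mass, totals, LOI) are re-derived starting from the weights on 500.0 g of glass at full float precision as written in the question or the answer.
Oxide-by-oxide targets in 500.0 g fused product:
  MgO: 33.71% × 500.0 = 168.6 g
  SiO2: 59.26% × 500.0 = 296.3 g
  B2O3: 5.420% × 500.0 = 27.10 g
  Na2O: 1.602% × 500.0 = 8.010 g
Mass-balance tally per oxide applying the batch weights above, relative to the basis at hand (each sum matches its target mass up to rounding of the answer):
  MgO: 22.94·0.9847 + 465.9·0.3133 = 168.6 g (target 168.6 g)
  SiO2: 465.9·0.6360 = 296.3 g (target 296.3 g)
  B2O3: 25.84·0.6900 + 16.45·0.5635 = 27.10 g (target 27.10 g)
  Na2O: 25.84·0.3100 = 8.010 g (target 8.010 g)
Glass-mass bookkeeping: whole batch net of LOI = 500.0 g (targets for the oxides total 500.0 g; stated basis 500.0 g — deltas are rounding alone).
Summing the batch: Σ batch = 531.1 g; loss to ignition Σ batch·LOI = 31.15 g; yield, glass over the total, = 94.13%.

Revised batch per 500.0 g fused product:
  Periclase: 22.94 g
  Fused borax: 25.84 g
  Boric acid: 16.45 g
  Mg3Si4O10(OH)2: 465.9 g
Total batch = 531.1 g; LOI loss = 31.15 g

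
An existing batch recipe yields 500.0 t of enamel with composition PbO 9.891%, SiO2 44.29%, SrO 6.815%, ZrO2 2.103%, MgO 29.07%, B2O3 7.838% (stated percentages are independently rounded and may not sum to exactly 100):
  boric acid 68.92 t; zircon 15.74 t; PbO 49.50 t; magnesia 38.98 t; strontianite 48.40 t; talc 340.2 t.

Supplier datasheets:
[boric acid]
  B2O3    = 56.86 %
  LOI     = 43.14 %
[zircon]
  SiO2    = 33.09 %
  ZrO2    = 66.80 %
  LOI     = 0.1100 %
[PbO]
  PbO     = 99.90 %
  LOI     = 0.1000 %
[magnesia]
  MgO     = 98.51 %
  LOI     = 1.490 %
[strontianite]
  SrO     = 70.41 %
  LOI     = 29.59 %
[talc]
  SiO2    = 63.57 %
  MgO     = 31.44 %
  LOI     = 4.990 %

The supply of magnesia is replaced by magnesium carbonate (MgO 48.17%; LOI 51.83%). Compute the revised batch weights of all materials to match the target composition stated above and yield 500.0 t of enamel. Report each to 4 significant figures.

In-progress results are printed, with 4-significant-figure rounding, as written. Every computation runs at full precision through the solve; every reported figure is rounded only once; the derived quantities are rebuilt at full precision (the six compositions, totals, the yield, ignition loss, net glass mass) from the weighed amounts for 500.0 t of glass, as written in the question or the answer.
Per-oxide target masses for 500.0 t enamel:
  PbO: 9.891% × 500.0 = 49.46 t
  SiO2: 44.29% × 500.0 = 221.4 t
  SrO: 6.815% × 500.0 = 34.08 t
  ZrO2: 2.103% × 500.0 = 10.52 t
  MgO: 29.07% × 500.0 = 145.4 t
  B2O3: 7.838% × 500.0 = 39.19 t
Mass-balance tally per oxide on the weights just shown, relative to the basis at hand (sums match the target masses once rounding is allowed for):
  PbO: 49.50·0.9990 = 49.45 t (target 49.46 t)
  SiO2: 15.74·0.3309 + 340.2·0.6357 = 221.5 t (target 221.4 t)
  SrO: 48.40·0.7041 = 34.08 t (target 34.08 t)
  ZrO2: 15.74·0.6680 = 10.51 t (target 10.52 t)
  MgO: 79.72·0.4817 + 340.2·0.3144 = 145.4 t (target 145.4 t)
  B2O3: 68.92·0.5686 = 39.19 t (target 39.19 t)
Glass-mass sanity pass: the batch minus its LOI: 500.1 t (the targets, summed, come to 500.0 t; versus the stated basis of 500.0 t — differing by rounding only).
Summing the batch: Σ batch = 602.5 t; Σ batch·LOI gives LOI loss = 102.4 t; as yield: glass ÷ batch → 83.00%.

Revised batch per 500.0 t enamel:
  boric acid: 68.92 t
  zircon: 15.74 t
  PbO: 49.50 t
  magnesium carbonate: 79.72 t
  strontianite: 48.40 t
  talc: 340.2 t
Total batch = 602.5 t; LOI loss = 102.4 t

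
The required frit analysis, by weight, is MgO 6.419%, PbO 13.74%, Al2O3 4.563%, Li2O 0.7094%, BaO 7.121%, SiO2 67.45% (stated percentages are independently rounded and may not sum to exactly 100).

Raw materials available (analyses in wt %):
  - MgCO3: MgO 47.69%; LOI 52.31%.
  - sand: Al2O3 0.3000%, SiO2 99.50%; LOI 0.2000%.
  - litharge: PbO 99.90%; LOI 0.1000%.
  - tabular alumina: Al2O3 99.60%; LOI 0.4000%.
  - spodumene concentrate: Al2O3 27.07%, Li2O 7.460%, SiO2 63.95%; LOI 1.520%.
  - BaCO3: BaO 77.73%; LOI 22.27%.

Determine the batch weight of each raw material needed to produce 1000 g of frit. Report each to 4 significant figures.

Every computation maintains full precision at every stage — the intermediate values are shown rounded off to 4 significant digits within the worked lines — a single rounding produces every reported result. All derived quantities (glass mass, yield, totals, LOI, six oxide percentages) are rebuilt at full precision using the weight values for 1000 g of glass, as quoted within the question or the answer.
Target masses of each oxide per 1000 g frit:
  MgO: 6.419% × 1000 = 64.19 g
  PbO: 13.74% × 1000 = 137.4 g
  Al2O3: 4.563% × 1000 = 45.63 g
  Li2O: 0.7094% × 1000 = 7.094 g
  BaO: 7.121% × 1000 = 71.21 g
  SiO2: 67.45% × 1000 = 674.5 g
Mass-balance tally per oxide per the reported batch figures, versus the basis set out (target by target, the sums agree inside rounding margins):
  MgO: 134.6·0.4769 = 64.19 g (target 64.19 g)
  PbO: 137.5·0.9990 = 137.4 g (target 137.4 g)
  Al2O3: 616.8·0.003000 + 18.11·0.9960 + 95.09·0.2707 = 45.63 g (target 45.63 g)
  Li2O: 95.09·0.07460 = 7.094 g (target 7.094 g)
  BaO: 91.61·0.7773 = 71.21 g (target 71.21 g)
  SiO2: 616.8·0.9950 + 95.09·0.6395 = 674.5 g (target 674.5 g)
Glass-mass bookkeeping: whole batch net of LOI = 1000 g (the targets, summed, come to 1000 g; against the stated basis, 1000 g — gaps are rounding artifacts).
Batch grand total — Σ batch = 1094 g; LOI loss = Σ batch·LOI = 93.70 g; yield, glass over the total, = 91.43%.

Batch per 1000 g frit:
  MgCO3: 134.6 g
  sand: 616.8 g
  litharge: 137.5 g
  tabular alumina: 18.11 g
  spodumene concentrate: 95.09 g
  BaCO3: 91.61 g
Total batch = 1094 g; LOI loss = 93.70 g; yield = 91.43%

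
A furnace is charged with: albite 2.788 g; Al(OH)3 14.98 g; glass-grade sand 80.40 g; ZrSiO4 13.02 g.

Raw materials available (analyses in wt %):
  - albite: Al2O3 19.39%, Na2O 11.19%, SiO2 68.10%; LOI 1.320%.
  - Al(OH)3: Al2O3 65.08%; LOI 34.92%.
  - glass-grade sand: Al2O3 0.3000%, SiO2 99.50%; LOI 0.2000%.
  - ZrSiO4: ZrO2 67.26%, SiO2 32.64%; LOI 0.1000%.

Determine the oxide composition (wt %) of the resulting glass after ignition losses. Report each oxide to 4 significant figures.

The working math holds full precision from start to finish — rounding to four significant figures extends to each working value as displayed — a single rounding finalizes every reported result — all derived quantities are recomputed from the batch weights per 105.7 g of glass in full precision (the four compositions, glass mass, totals, yield, LOI) as written in the problem or answer text.
Mass of each oxide from the mix:
  Al2O3: 2.788·0.1939 + 14.98·0.6508 + 80.40·0.003000 = 10.53 g
  Na2O: 2.788·0.1119 = 0.3120 g
  ZrO2: 13.02·0.6726 = 8.757 g
  SiO2: 2.788·0.6810 + 80.40·0.9950 + 13.02·0.3264 = 86.15 g
LOI: 2.788·0.01320 + 14.98·0.3492 + 80.40·0.002000 + 13.02·0.001000 = 5.442 g
Glass mass = batch − LOI = 111.2 − 5.442 = 105.7 g (the oxide masses sum to this)
each wt % is 100 × oxide ÷ glass

Glass mass = 105.7 g (batch 111.2 − LOI 5.442).
Composition: Al2O3 9.959%, Na2O 0.2950%, ZrO2 8.281%, SiO2 81.47%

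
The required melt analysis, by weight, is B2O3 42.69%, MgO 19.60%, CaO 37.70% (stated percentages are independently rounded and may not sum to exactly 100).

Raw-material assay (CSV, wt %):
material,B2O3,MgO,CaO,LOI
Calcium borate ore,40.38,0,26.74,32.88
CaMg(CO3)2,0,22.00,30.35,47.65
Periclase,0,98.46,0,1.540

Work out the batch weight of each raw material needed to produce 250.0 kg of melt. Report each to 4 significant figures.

Batch per 250.0 kg melt:
  Calcium borate ore: 264.3 kg
  CaMg(CO3)2: 77.68 kg
  Periclase: 32.41 kg
Total batch = 374.4 kg; LOI loss = 124.4 kg; yield = 66.77%

The intermediate values are printed with 4-significant-figure rounding when written out — all internal work runs at exact precision in every operation. Every reported value takes just one rounding; the derived quantities, which include ignition loss, net glass mass, the totals, yield, the three compositions, are carried at full precision, as given in the problem or the answer, starting from the weights for 250.0 kg of glass.
Target masses of each oxide per 250.0 kg melt:
  B2O3: 42.69% × 250.0 = 106.7 kg
  MgO: 19.60% × 250.0 = 49.00 kg
  CaO: 37.70% × 250.0 = 94.25 kg
A balance pass over the oxides, working from each reported weight, against the basis in use (sums match the target masses given rounding of the digits):
  B2O3: 264.3·0.4038 = 106.7 kg (target 106.7 kg)
  MgO: 77.68·0.2200 + 32.41·0.9846 = 49.00 kg (target 49.00 kg)
  CaO: 264.3·0.2674 + 77.68·0.3035 = 94.25 kg (target 94.25 kg)
Consistency of the glass mass: total batch − LOI = 250.0 kg (the Σ of target masses is 250.0 kg; the stated basis being 250.0 kg — differing by rounding only).
Batch total: Σ batch = 374.4 kg; the LOI term Σ batch·LOI equals 124.4 kg; yield = glass ÷ total batch = 66.77%.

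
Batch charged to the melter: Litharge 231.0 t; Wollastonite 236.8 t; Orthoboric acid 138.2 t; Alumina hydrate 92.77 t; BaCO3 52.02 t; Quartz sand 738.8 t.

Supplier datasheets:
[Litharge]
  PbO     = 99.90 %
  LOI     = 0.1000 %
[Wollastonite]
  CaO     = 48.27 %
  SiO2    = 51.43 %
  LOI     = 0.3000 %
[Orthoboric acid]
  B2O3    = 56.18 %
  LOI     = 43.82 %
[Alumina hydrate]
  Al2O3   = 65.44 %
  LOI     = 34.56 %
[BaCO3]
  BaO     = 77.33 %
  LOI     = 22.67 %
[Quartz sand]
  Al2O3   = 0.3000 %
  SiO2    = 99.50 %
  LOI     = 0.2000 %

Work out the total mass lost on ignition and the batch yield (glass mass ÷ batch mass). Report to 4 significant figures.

Every computation holds full precision all the way through — values along the way are shown rounded off to 4 significant figures as written; each reported figure is rounded just once; all derived quantities, including the totals, net glass mass, the six compositions, ignition loss, the yield, are rebuilt starting from the weights at 1383 t of glass at full precision, as given in question or answer.
LOI of each material in turn:
  Litharge: 231.0 × 0.001000 = 0.2310 t
  Wollastonite: 236.8 × 0.003000 = 0.7104 t
  Orthoboric acid: 138.2 × 0.4382 = 60.56 t
  Alumina hydrate: 92.77 × 0.3456 = 32.06 t
  BaCO3: 52.02 × 0.2267 = 11.79 t
  Quartz sand: 738.8 × 0.002000 = 1.478 t
Total LOI = 106.8 t
Glass = batch − LOI = 1490 − 106.8 = 1383 t

LOI loss = 106.8 t; glass = 1383 t; yield = 92.83%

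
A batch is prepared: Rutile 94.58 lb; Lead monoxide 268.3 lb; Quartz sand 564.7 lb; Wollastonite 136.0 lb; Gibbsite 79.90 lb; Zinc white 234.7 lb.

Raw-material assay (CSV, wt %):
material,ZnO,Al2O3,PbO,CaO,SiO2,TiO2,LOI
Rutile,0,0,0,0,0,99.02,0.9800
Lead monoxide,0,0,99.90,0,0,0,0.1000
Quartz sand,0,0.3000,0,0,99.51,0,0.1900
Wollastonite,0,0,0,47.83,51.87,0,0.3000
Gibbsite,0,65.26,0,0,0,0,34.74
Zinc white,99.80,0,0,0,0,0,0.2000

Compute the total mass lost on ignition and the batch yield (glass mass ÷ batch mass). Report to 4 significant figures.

The intermediate values appear rounded off to 4 significant figures alongside each step. Full float precision is maintained at each step; each reported figure sees exactly one rounding — derived quantities, including the six compositions, ignition loss, the yield, glass mass, the totals, are computed from the batch weights per 1347 lb of glass in exact precision as written in either problem or answer.
Material-by-material LOI:
  Rutile: 94.58 × 0.009800 = 0.9269 lb
  Lead monoxide: 268.3 × 0.001000 = 0.2683 lb
  Quartz sand: 564.7 × 0.001900 = 1.073 lb
  Wollastonite: 136.0 × 0.003000 = 0.4080 lb
  Gibbsite: 79.90 × 0.3474 = 27.76 lb
  Zinc white: 234.7 × 0.002000 = 0.4694 lb
Total LOI = 30.90 lb
Glass = batch − LOI = 1378 − 30.90 = 1347 lb

LOI loss = 30.90 lb; glass = 1347 lb; yield = 97.76%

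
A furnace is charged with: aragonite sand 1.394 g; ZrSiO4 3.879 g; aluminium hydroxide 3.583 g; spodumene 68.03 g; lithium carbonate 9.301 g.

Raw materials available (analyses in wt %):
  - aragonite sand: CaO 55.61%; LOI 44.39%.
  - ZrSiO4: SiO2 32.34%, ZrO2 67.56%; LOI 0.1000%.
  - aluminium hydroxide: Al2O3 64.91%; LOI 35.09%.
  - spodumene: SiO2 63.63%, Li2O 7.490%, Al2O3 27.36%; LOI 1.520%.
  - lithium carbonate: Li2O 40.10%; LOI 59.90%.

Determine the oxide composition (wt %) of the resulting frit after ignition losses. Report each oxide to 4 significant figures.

Glass mass = 77.70 g (batch 86.19 − LOI 8.485).
Composition: SiO2 57.32%, Li2O 11.36%, CaO 0.9977%, ZrO2 3.373%, Al2O3 26.95%

Each numeric step holds exact precision end to end; in-progress results are shown (rounded to four significant figures) in the printout. Every reported value undergoes a single rounding. Derived quantities, including yield, ignition loss, glass mass, five oxide percentages, totals, are rebuilt from the weighed amounts for 77.70 g of glass at full precision, precisely as stated by the question or the answer.
Oxide-by-oxide delivered mass:
  SiO2: 3.879·0.3234 + 68.03·0.6363 = 44.54 g
  Li2O: 68.03·0.07490 + 9.301·0.4010 = 8.825 g
  CaO: 1.394·0.5561 = 0.7752 g
  ZrO2: 3.879·0.6756 = 2.621 g
  Al2O3: 3.583·0.6491 + 68.03·0.2736 = 20.94 g
LOI: 1.394·0.4439 + 3.879·0.001000 + 3.583·0.3509 + 68.03·0.01520 + 9.301·0.5990 = 8.485 g
Resulting glass, batch − LOI: 86.19 − 8.485 = 77.70 g (= Σ oxide masses)
each wt % is 100 × oxide ÷ glass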